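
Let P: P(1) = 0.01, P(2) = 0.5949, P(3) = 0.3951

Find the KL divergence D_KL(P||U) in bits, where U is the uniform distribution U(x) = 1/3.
0.5435 bits

U(i) = 1/3 for all i

D_KL(P||U) = Σ P(x) log₂(P(x) / (1/3))
           = Σ P(x) log₂(P(x)) + log₂(3)
           = log₂(3) - H(P)

H(P) = -Σ P(x) log₂(P(x)):
  -P(1)·log₂(P(1)) = -(0.01)·log₂(0.01) = 0.06644
  -P(2)·log₂(P(2)) = -(0.5949)·log₂(0.5949) = 0.44575
  -P(3)·log₂(P(3)) = -(0.3951)·log₂(0.3951) = 0.52932
H(P) = 0.06644 + 0.44575 + 0.52932 = 1.04151 bits

log₂(3) = 1.58496 bits

D_KL(P||U) = 1.58496 - 1.04151 = 0.54345 ≈ 0.5435 bits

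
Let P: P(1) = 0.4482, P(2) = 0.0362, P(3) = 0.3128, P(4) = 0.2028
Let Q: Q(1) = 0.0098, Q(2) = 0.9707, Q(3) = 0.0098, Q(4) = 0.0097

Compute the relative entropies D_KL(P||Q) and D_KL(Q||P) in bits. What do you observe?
D_KL(P||Q) = 4.7525 bits, D_KL(Q||P) = 4.4604 bits. The two directions give different values (D_KL(P||Q) exceeds D_KL(Q||P) by 0.2921 bits): KL divergence is asymmetric.

D_KL(P||Q) = Σ P(x) log₂(P(x)/Q(x))

Computing term by term:
  P(1)·log₂(P(1)/Q(1)) = 0.4482·log₂(0.4482/0.0098) = 2.47192
  P(2)·log₂(P(2)/Q(2)) = 0.0362·log₂(0.0362/0.9707) = -0.17177
  P(3)·log₂(P(3)/Q(3)) = 0.3128·log₂(0.3128/0.0098) = 1.56285
  P(4)·log₂(P(4)/Q(4)) = 0.2028·log₂(0.2028/0.0097) = 0.88947

D_KL(P||Q) = 2.47192 - 0.17177 + 1.56285 + 0.88947 = 4.75247 ≈ 4.7525 bits

D_KL(Q||P) = Σ Q(x) log₂(Q(x)/P(x))

Computing term by term:
  Q(1)·log₂(Q(1)/P(1)) = 0.0098·log₂(0.0098/0.4482) = -0.05405
  Q(2)·log₂(Q(2)/P(2)) = 0.9707·log₂(0.9707/0.0362) = 4.60594
  Q(3)·log₂(Q(3)/P(3)) = 0.0098·log₂(0.0098/0.3128) = -0.04896
  Q(4)·log₂(Q(4)/P(4)) = 0.0097·log₂(0.0097/0.2028) = -0.04254

D_KL(Q||P) = -0.05405 + 4.60594 - 0.04896 - 0.04254 = 4.46039 ≈ 4.4604 bits

These are NOT equal (difference: 0.2921 bits). KL divergence is asymmetric: D_KL(P||Q) ≠ D_KL(Q||P) in general.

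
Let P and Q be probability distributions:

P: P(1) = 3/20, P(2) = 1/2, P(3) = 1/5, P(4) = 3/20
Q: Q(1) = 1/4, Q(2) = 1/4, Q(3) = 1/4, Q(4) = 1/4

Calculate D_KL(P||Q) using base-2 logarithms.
0.2145 bits

D_KL(P||Q) = Σ P(x) log₂(P(x)/Q(x))

Computing term by term:
  P(1)·log₂(P(1)/Q(1)) = (3/20)·log₂((3/20)/(1/4)) = -0.11054
  P(2)·log₂(P(2)/Q(2)) = (1/2)·log₂((1/2)/(1/4)) = 0.50000
  P(3)·log₂(P(3)/Q(3)) = (1/5)·log₂((1/5)/(1/4)) = -0.06439
  P(4)·log₂(P(4)/Q(4)) = (3/20)·log₂((3/20)/(1/4)) = -0.11054

D_KL(P||Q) = -0.11054 + 0.50000 - 0.06439 - 0.11054 = 0.21453 ≈ 0.2145 bits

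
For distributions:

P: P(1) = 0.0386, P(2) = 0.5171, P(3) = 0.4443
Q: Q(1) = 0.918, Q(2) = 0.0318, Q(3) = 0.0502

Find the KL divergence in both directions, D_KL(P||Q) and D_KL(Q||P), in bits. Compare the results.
D_KL(P||Q) = 3.3017 bits, D_KL(Q||P) = 3.9111 bits. D_KL(Q||P) is larger than D_KL(P||Q) by 0.6094 bits; the two directions differ.

D_KL(P||Q) = Σ P(x) log₂(P(x)/Q(x))

Computing term by term:
  P(1)·log₂(P(1)/Q(1)) = 0.0386·log₂(0.0386/0.918) = -0.17647
  P(2)·log₂(P(2)/Q(2)) = 0.5171·log₂(0.5171/0.0318) = 2.08047
  P(3)·log₂(P(3)/Q(3)) = 0.4443·log₂(0.4443/0.0502) = 1.39767

D_KL(P||Q) = -0.17647 + 2.08047 + 1.39767 = 3.30167 ≈ 3.3017 bits

D_KL(Q||P) = Σ Q(x) log₂(Q(x)/P(x))

Computing term by term:
  Q(1)·log₂(Q(1)/P(1)) = 0.918·log₂(0.918/0.0386) = 4.19693
  Q(2)·log₂(Q(2)/P(2)) = 0.0318·log₂(0.0318/0.5171) = -0.12794
  Q(3)·log₂(Q(3)/P(3)) = 0.0502·log₂(0.0502/0.4443) = -0.15792

D_KL(Q||P) = 4.19693 - 0.12794 - 0.15792 = 3.91107 ≈ 3.9111 bits

These are NOT equal (difference: 0.6094 bits). KL divergence is asymmetric: D_KL(P||Q) ≠ D_KL(Q||P) in general.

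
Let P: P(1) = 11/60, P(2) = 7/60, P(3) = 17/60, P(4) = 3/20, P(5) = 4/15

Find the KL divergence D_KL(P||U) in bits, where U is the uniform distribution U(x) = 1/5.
0.0771 bits

U(i) = 1/5 for all i

D_KL(P||U) = Σ P(x) log₂(P(x) / (1/5))
           = Σ P(x) log₂(P(x)) + log₂(5)
           = log₂(5) - H(P)

H(P) = -Σ P(x) log₂(P(x)):
  -P(1)·log₂(P(1)) = -(11/60)·log₂(11/60) = 0.44870
  -P(2)·log₂(P(2)) = -(7/60)·log₂(7/60) = 0.36161
  -P(3)·log₂(P(3)) = -(17/60)·log₂(17/60) = 0.51550
  -P(4)·log₂(P(4)) = -(3/20)·log₂(3/20) = 0.41054
  -P(5)·log₂(P(5)) = -(4/15)·log₂(4/15) = 0.50850
H(P) = 0.44870 + 0.36161 + 0.51550 + 0.41054 + 0.50850 = 2.24485 bits

log₂(5) = 2.32193 bits

D_KL(P||U) = 2.32193 - 2.24485 = 0.07708 ≈ 0.0771 bits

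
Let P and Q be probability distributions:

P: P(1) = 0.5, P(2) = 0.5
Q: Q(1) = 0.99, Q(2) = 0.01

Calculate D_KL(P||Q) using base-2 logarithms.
2.3292 bits

D_KL(P||Q) = Σ P(x) log₂(P(x)/Q(x))

Computing term by term:
  P(1)·log₂(P(1)/Q(1)) = 0.5·log₂(0.5/0.99) = -0.49275
  P(2)·log₂(P(2)/Q(2)) = 0.5·log₂(0.5/0.01) = 2.82193

D_KL(P||Q) = -0.49275 + 2.82193 = 2.32918 ≈ 2.3292 bits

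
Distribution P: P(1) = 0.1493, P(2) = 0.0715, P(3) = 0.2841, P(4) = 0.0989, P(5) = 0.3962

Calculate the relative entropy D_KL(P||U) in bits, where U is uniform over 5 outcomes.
0.2651 bits

U(i) = 1/5 for all i

D_KL(P||U) = Σ P(x) log₂(P(x) / (1/5))
           = Σ P(x) log₂(P(x)) + log₂(5)
           = log₂(5) - H(P)

H(P) = -Σ P(x) log₂(P(x)):
  -P(1)·log₂(P(1)) = -(0.1493)·log₂(0.1493) = 0.40964
  -P(2)·log₂(P(2)) = -(0.0715)·log₂(0.0715) = 0.27212
  -P(3)·log₂(P(3)) = -(0.2841)·log₂(0.2841) = 0.51579
  -P(4)·log₂(P(4)) = -(0.0989)·log₂(0.0989) = 0.33012
  -P(5)·log₂(P(5)) = -(0.3962)·log₂(0.3962) = 0.52920
H(P) = 0.40964 + 0.27212 + 0.51579 + 0.33012 + 0.52920 = 2.05687 bits

log₂(5) = 2.32193 bits

D_KL(P||U) = 2.32193 - 2.05687 = 0.26506 ≈ 0.2651 bits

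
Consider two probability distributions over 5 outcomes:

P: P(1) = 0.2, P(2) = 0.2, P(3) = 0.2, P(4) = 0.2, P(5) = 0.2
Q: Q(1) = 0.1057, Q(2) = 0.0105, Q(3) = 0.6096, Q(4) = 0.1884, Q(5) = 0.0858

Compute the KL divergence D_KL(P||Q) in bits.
0.9742 bits

D_KL(P||Q) = Σ P(x) log₂(P(x)/Q(x))

Computing term by term:
  P(1)·log₂(P(1)/Q(1)) = 0.2·log₂(0.2/0.1057) = 0.18400
  P(2)·log₂(P(2)/Q(2)) = 0.2·log₂(0.2/0.0105) = 0.85031
  P(3)·log₂(P(3)/Q(3)) = 0.2·log₂(0.2/0.6096) = -0.32157
  P(4)·log₂(P(4)/Q(4)) = 0.2·log₂(0.2/0.1884) = 0.01724
  P(5)·log₂(P(5)/Q(5)) = 0.2·log₂(0.2/0.0858) = 0.24419

D_KL(P||Q) = 0.18400 + 0.85031 - 0.32157 + 0.01724 + 0.24419 = 0.97417 ≈ 0.9742 bits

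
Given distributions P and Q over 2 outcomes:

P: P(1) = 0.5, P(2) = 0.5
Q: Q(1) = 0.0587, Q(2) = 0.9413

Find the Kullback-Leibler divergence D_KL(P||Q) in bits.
1.0889 bits

D_KL(P||Q) = Σ P(x) log₂(P(x)/Q(x))

Computing term by term:
  P(1)·log₂(P(1)/Q(1)) = 0.5·log₂(0.5/0.0587) = 1.54525
  P(2)·log₂(P(2)/Q(2)) = 0.5·log₂(0.5/0.9413) = -0.45636

D_KL(P||Q) = 1.54525 - 0.45636 = 1.08889 ≈ 1.0889 bits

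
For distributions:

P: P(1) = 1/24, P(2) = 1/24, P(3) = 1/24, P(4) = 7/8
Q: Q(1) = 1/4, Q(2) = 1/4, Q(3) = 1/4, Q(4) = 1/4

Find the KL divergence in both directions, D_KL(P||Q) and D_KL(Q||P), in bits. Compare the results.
D_KL(P||Q) = 1.2583 bits, D_KL(Q||P) = 1.4869 bits. D_KL(Q||P) is larger than D_KL(P||Q) by 0.2286 bits; the two directions differ.

D_KL(P||Q) = Σ P(x) log₂(P(x)/Q(x))

Computing term by term:
  P(1)·log₂(P(1)/Q(1)) = (1/24)·log₂((1/24)/(1/4)) = -0.10771
  P(2)·log₂(P(2)/Q(2)) = (1/24)·log₂((1/24)/(1/4)) = -0.10771
  P(3)·log₂(P(3)/Q(3)) = (1/24)·log₂((1/24)/(1/4)) = -0.10771
  P(4)·log₂(P(4)/Q(4)) = (7/8)·log₂((7/8)/(1/4)) = 1.58144

D_KL(P||Q) = -0.10771 - 0.10771 - 0.10771 + 1.58144 = 1.25831 ≈ 1.2583 bits

D_KL(Q||P) = Σ Q(x) log₂(Q(x)/P(x))

Computing term by term:
  Q(1)·log₂(Q(1)/P(1)) = (1/4)·log₂((1/4)/(1/24)) = 0.64624
  Q(2)·log₂(Q(2)/P(2)) = (1/4)·log₂((1/4)/(1/24)) = 0.64624
  Q(3)·log₂(Q(3)/P(3)) = (1/4)·log₂((1/4)/(1/24)) = 0.64624
  Q(4)·log₂(Q(4)/P(4)) = (1/4)·log₂((1/4)/(7/8)) = -0.45184

D_KL(Q||P) = 0.64624 + 0.64624 + 0.64624 - 0.45184 = 1.48688 ≈ 1.4869 bits

These are NOT equal (difference: 0.2286 bits). KL divergence is asymmetric: D_KL(P||Q) ≠ D_KL(Q||P) in general.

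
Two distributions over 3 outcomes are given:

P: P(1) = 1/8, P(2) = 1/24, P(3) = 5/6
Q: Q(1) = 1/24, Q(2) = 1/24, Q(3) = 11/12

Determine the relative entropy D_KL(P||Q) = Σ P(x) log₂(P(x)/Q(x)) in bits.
0.0835 bits

D_KL(P||Q) = Σ P(x) log₂(P(x)/Q(x))

Computing term by term:
  P(1)·log₂(P(1)/Q(1)) = (1/8)·log₂((1/8)/(1/24)) = 0.19812
  P(2)·log₂(P(2)/Q(2)) = (1/24)·log₂((1/24)/(1/24)) = 0.00000
  P(3)·log₂(P(3)/Q(3)) = (5/6)·log₂((5/6)/(11/12)) = -0.11459

D_KL(P||Q) = 0.19812 + 0.00000 - 0.11459 = 0.08353 ≈ 0.0835 bits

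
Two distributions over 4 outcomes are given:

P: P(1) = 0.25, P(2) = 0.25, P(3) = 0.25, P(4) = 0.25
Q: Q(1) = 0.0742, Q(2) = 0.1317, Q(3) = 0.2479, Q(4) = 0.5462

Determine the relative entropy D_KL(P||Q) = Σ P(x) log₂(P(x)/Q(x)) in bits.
0.3904 bits

D_KL(P||Q) = Σ P(x) log₂(P(x)/Q(x))

Computing term by term:
  P(1)·log₂(P(1)/Q(1)) = 0.25·log₂(0.25/0.0742) = 0.43811
  P(2)·log₂(P(2)/Q(2)) = 0.25·log₂(0.25/0.1317) = 0.23117
  P(3)·log₂(P(3)/Q(3)) = 0.25·log₂(0.25/0.2479) = 0.00304
  P(4)·log₂(P(4)/Q(4)) = 0.25·log₂(0.25/0.5462) = -0.28188

D_KL(P||Q) = 0.43811 + 0.23117 + 0.00304 - 0.28188 = 0.39044 ≈ 0.3904 bits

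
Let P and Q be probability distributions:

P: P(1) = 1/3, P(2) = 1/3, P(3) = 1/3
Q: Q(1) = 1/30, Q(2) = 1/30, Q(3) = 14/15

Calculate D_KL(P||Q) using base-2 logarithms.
1.7195 bits

D_KL(P||Q) = Σ P(x) log₂(P(x)/Q(x))

Computing term by term:
  P(1)·log₂(P(1)/Q(1)) = (1/3)·log₂((1/3)/(1/30)) = 1.10731
  P(2)·log₂(P(2)/Q(2)) = (1/3)·log₂((1/3)/(1/30)) = 1.10731
  P(3)·log₂(P(3)/Q(3)) = (1/3)·log₂((1/3)/(14/15)) = -0.49514

D_KL(P||Q) = 1.10731 + 1.10731 - 0.49514 = 1.71948 ≈ 1.7195 bits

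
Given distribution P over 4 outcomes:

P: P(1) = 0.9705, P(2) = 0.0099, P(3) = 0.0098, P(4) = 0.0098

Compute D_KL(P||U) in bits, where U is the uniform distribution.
1.7614 bits

U(i) = 1/4 for all i

D_KL(P||U) = Σ P(x) log₂(P(x) / (1/4))
           = Σ P(x) log₂(P(x)) + log₂(4)
           = log₂(4) - H(P)

H(P) = -Σ P(x) log₂(P(x)):
  -P(1)·log₂(P(1)) = -(0.9705)·log₂(0.9705) = 0.04193
  -P(2)·log₂(P(2)) = -(0.0099)·log₂(0.0099) = 0.06592
  -P(3)·log₂(P(3)) = -(0.0098)·log₂(0.0098) = 0.06540
  -P(4)·log₂(P(4)) = -(0.0098)·log₂(0.0098) = 0.06540
H(P) = 0.04193 + 0.06592 + 0.06540 + 0.06540 = 0.23865 bits

log₂(4) = 2.00000 bits

D_KL(P||U) = 2.00000 - 0.23865 = 1.76135 ≈ 1.7614 bits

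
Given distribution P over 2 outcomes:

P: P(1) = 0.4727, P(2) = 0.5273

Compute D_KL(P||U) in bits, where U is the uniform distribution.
0.0022 bits

U(i) = 1/2 for all i

D_KL(P||U) = Σ P(x) log₂(P(x) / (1/2))
           = Σ P(x) log₂(P(x)) + log₂(2)
           = log₂(2) - H(P)

H(P) = -Σ P(x) log₂(P(x)):
  -P(1)·log₂(P(1)) = -(0.4727)·log₂(0.4727) = 0.51099
  -P(2)·log₂(P(2)) = -(0.5273)·log₂(0.5273) = 0.48686
H(P) = 0.51099 + 0.48686 = 0.99785 bits

log₂(2) = 1.00000 bits

D_KL(P||U) = 1.00000 - 0.99785 = 0.00215 ≈ 0.0022 bits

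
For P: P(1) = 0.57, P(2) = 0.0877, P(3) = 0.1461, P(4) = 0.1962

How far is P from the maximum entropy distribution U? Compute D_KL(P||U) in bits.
0.3634 bits

U(i) = 1/4 for all i

D_KL(P||U) = Σ P(x) log₂(P(x) / (1/4))
           = Σ P(x) log₂(P(x)) + log₂(4)
           = log₂(4) - H(P)

H(P) = -Σ P(x) log₂(P(x)):
  -P(1)·log₂(P(1)) = -(0.57)·log₂(0.57) = 0.46225
  -P(2)·log₂(P(2)) = -(0.0877)·log₂(0.0877) = 0.30794
  -P(3)·log₂(P(3)) = -(0.1461)·log₂(0.1461) = 0.40542
  -P(4)·log₂(P(4)) = -(0.1962)·log₂(0.1962) = 0.46099
H(P) = 0.46225 + 0.30794 + 0.40542 + 0.46099 = 1.63660 bits

log₂(4) = 2.00000 bits

D_KL(P||U) = 2.00000 - 1.63660 = 0.36340 ≈ 0.3634 bits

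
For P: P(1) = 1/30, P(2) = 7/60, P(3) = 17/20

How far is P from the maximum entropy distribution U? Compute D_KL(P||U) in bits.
0.8605 bits

U(i) = 1/3 for all i

D_KL(P||U) = Σ P(x) log₂(P(x) / (1/3))
           = Σ P(x) log₂(P(x)) + log₂(3)
           = log₂(3) - H(P)

H(P) = -Σ P(x) log₂(P(x)):
  -P(1)·log₂(P(1)) = -(1/30)·log₂(1/30) = 0.16356
  -P(2)·log₂(P(2)) = -(7/60)·log₂(7/60) = 0.36161
  -P(3)·log₂(P(3)) = -(17/20)·log₂(17/20) = 0.19930
H(P) = 0.16356 + 0.36161 + 0.19930 = 0.72447 bits

log₂(3) = 1.58496 bits

D_KL(P||U) = 1.58496 - 0.72447 = 0.86049 ≈ 0.8605 bits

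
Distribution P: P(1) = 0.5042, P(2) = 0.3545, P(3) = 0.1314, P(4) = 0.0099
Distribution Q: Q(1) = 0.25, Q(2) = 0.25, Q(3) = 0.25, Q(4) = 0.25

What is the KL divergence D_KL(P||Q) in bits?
0.5209 bits

D_KL(P||Q) = Σ P(x) log₂(P(x)/Q(x))

Computing term by term:
  P(1)·log₂(P(1)/Q(1)) = 0.5042·log₂(0.5042/0.25) = 0.51028
  P(2)·log₂(P(2)/Q(2)) = 0.3545·log₂(0.3545/0.25) = 0.17862
  P(3)·log₂(P(3)/Q(3)) = 0.1314·log₂(0.1314/0.25) = -0.12193
  P(4)·log₂(P(4)/Q(4)) = 0.0099·log₂(0.0099/0.25) = -0.04612

D_KL(P||Q) = 0.51028 + 0.17862 - 0.12193 - 0.04612 = 0.52085 ≈ 0.5209 bits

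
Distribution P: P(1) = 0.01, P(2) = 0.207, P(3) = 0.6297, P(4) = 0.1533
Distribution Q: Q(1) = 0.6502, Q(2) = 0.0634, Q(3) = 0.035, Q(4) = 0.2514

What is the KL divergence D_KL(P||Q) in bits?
2.8091 bits

D_KL(P||Q) = Σ P(x) log₂(P(x)/Q(x))

Computing term by term:
  P(1)·log₂(P(1)/Q(1)) = 0.01·log₂(0.01/0.6502) = -0.06023
  P(2)·log₂(P(2)/Q(2)) = 0.207·log₂(0.207/0.0634) = 0.35336
  P(3)·log₂(P(3)/Q(3)) = 0.6297·log₂(0.6297/0.035) = 2.62537
  P(4)·log₂(P(4)/Q(4)) = 0.1533·log₂(0.1533/0.2514) = -0.10940

D_KL(P||Q) = -0.06023 + 0.35336 + 2.62537 - 0.10940 = 2.80910 ≈ 2.8091 bits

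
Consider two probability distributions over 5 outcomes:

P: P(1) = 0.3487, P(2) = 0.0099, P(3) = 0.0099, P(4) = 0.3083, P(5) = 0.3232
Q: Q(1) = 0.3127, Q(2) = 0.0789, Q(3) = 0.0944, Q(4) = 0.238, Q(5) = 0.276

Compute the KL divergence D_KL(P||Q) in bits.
0.1817 bits

D_KL(P||Q) = Σ P(x) log₂(P(x)/Q(x))

Computing term by term:
  P(1)·log₂(P(1)/Q(1)) = 0.3487·log₂(0.3487/0.3127) = 0.05482
  P(2)·log₂(P(2)/Q(2)) = 0.0099·log₂(0.0099/0.0789) = -0.02965
  P(3)·log₂(P(3)/Q(3)) = 0.0099·log₂(0.0099/0.0944) = -0.03221
  P(4)·log₂(P(4)/Q(4)) = 0.3083·log₂(0.3083/0.238) = 0.11511
  P(5)·log₂(P(5)/Q(5)) = 0.3232·log₂(0.3232/0.276) = 0.07361

D_KL(P||Q) = 0.05482 - 0.02965 - 0.03221 + 0.11511 + 0.07361 = 0.18168 ≈ 0.1817 bits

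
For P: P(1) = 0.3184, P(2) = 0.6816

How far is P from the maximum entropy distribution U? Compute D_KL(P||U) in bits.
0.0974 bits

U(i) = 1/2 for all i

D_KL(P||U) = Σ P(x) log₂(P(x) / (1/2))
           = Σ P(x) log₂(P(x)) + log₂(2)
           = log₂(2) - H(P)

H(P) = -Σ P(x) log₂(P(x)):
  -P(1)·log₂(P(1)) = -(0.3184)·log₂(0.3184) = 0.52571
  -P(2)·log₂(P(2)) = -(0.6816)·log₂(0.6816) = 0.37693
H(P) = 0.52571 + 0.37693 = 0.90264 bits

log₂(2) = 1.00000 bits

D_KL(P||U) = 1.00000 - 0.90264 = 0.09736 ≈ 0.0974 bits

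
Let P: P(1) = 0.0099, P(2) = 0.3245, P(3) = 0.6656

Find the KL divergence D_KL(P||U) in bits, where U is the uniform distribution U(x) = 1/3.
0.6013 bits

U(i) = 1/3 for all i

D_KL(P||U) = Σ P(x) log₂(P(x) / (1/3))
           = Σ P(x) log₂(P(x)) + log₂(3)
           = log₂(3) - H(P)

H(P) = -Σ P(x) log₂(P(x)):
  -P(1)·log₂(P(1)) = -(0.0099)·log₂(0.0099) = 0.06592
  -P(2)·log₂(P(2)) = -(0.3245)·log₂(0.3245) = 0.52689
  -P(3)·log₂(P(3)) = -(0.6656)·log₂(0.6656) = 0.39089
H(P) = 0.06592 + 0.52689 + 0.39089 = 0.98370 bits

log₂(3) = 1.58496 bits

D_KL(P||U) = 1.58496 - 0.98370 = 0.60126 ≈ 0.6013 bits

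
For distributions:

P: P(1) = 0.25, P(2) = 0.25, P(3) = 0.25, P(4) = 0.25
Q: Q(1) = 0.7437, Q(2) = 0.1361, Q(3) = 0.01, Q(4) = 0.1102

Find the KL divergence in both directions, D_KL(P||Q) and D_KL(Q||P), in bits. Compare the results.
D_KL(P||Q) = 1.2825 bits, D_KL(Q||P) = 0.8736 bits. D_KL(P||Q) is larger than D_KL(Q||P) by 0.4089 bits; the two directions differ.

D_KL(P||Q) = Σ P(x) log₂(P(x)/Q(x))

Computing term by term:
  P(1)·log₂(P(1)/Q(1)) = 0.25·log₂(0.25/0.7437) = -0.39320
  P(2)·log₂(P(2)/Q(2)) = 0.25·log₂(0.25/0.1361) = 0.21932
  P(3)·log₂(P(3)/Q(3)) = 0.25·log₂(0.25/0.01) = 1.16096
  P(4)·log₂(P(4)/Q(4)) = 0.25·log₂(0.25/0.1102) = 0.29545

D_KL(P||Q) = -0.39320 + 0.21932 + 1.16096 + 0.29545 = 1.28253 ≈ 1.2825 bits

D_KL(Q||P) = Σ Q(x) log₂(Q(x)/P(x))

Computing term by term:
  Q(1)·log₂(Q(1)/P(1)) = 0.7437·log₂(0.7437/0.25) = 1.16969
  Q(2)·log₂(Q(2)/P(2)) = 0.1361·log₂(0.1361/0.25) = -0.11940
  Q(3)·log₂(Q(3)/P(3)) = 0.01·log₂(0.01/0.25) = -0.04644
  Q(4)·log₂(Q(4)/P(4)) = 0.1102·log₂(0.1102/0.25) = -0.13023

D_KL(Q||P) = 1.16969 - 0.11940 - 0.04644 - 0.13023 = 0.87362 ≈ 0.8736 bits

These are NOT equal (difference: 0.4089 bits). KL divergence is asymmetric: D_KL(P||Q) ≠ D_KL(Q||P) in general.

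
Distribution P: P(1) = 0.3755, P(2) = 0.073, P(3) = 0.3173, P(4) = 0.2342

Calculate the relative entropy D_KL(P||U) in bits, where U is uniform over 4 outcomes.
0.1778 bits

U(i) = 1/4 for all i

D_KL(P||U) = Σ P(x) log₂(P(x) / (1/4))
           = Σ P(x) log₂(P(x)) + log₂(4)
           = log₂(4) - H(P)

H(P) = -Σ P(x) log₂(P(x)):
  -P(1)·log₂(P(1)) = -(0.3755)·log₂(0.3755) = 0.53062
  -P(2)·log₂(P(2)) = -(0.073)·log₂(0.073) = 0.27565
  -P(3)·log₂(P(3)) = -(0.3173)·log₂(0.3173) = 0.52547
  -P(4)·log₂(P(4)) = -(0.2342)·log₂(0.2342) = 0.49046
H(P) = 0.53062 + 0.27565 + 0.52547 + 0.49046 = 1.82220 bits

log₂(4) = 2.00000 bits

D_KL(P||U) = 2.00000 - 1.82220 = 0.17780 ≈ 0.1778 bits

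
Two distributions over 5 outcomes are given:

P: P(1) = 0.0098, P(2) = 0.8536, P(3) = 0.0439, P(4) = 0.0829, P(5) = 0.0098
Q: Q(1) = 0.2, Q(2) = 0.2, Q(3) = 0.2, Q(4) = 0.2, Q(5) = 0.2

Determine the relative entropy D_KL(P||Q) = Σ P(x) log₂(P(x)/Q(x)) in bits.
1.5004 bits

D_KL(P||Q) = Σ P(x) log₂(P(x)/Q(x))

Computing term by term:
  P(1)·log₂(P(1)/Q(1)) = 0.0098·log₂(0.0098/0.2) = -0.04264
  P(2)·log₂(P(2)/Q(2)) = 0.8536·log₂(0.8536/0.2) = 1.78706
  P(3)·log₂(P(3)/Q(3)) = 0.0439·log₂(0.0439/0.2) = -0.09604
  P(4)·log₂(P(4)/Q(4)) = 0.0829·log₂(0.0829/0.2) = -0.10533
  P(5)·log₂(P(5)/Q(5)) = 0.0098·log₂(0.0098/0.2) = -0.04264

D_KL(P||Q) = -0.04264 + 1.78706 - 0.09604 - 0.10533 - 0.04264 = 1.50041 ≈ 1.5004 bits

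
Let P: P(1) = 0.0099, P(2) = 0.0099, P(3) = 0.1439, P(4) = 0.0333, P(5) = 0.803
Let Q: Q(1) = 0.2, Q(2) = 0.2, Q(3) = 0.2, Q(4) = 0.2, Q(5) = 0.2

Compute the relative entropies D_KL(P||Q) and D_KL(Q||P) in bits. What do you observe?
D_KL(P||Q) = 1.3700 bits, D_KL(Q||P) = 1.9458 bits. The two directions give different values (D_KL(Q||P) exceeds D_KL(P||Q) by 0.5758 bits): KL divergence is asymmetric.

D_KL(P||Q) = Σ P(x) log₂(P(x)/Q(x))

Computing term by term:
  P(1)·log₂(P(1)/Q(1)) = 0.0099·log₂(0.0099/0.2) = -0.04293
  P(2)·log₂(P(2)/Q(2)) = 0.0099·log₂(0.0099/0.2) = -0.04293
  P(3)·log₂(P(3)/Q(3)) = 0.1439·log₂(0.1439/0.2) = -0.06834
  P(4)·log₂(P(4)/Q(4)) = 0.0333·log₂(0.0333/0.2) = -0.08613
  P(5)·log₂(P(5)/Q(5)) = 0.803·log₂(0.803/0.2) = 1.61034

D_KL(P||Q) = -0.04293 - 0.04293 - 0.06834 - 0.08613 + 1.61034 = 1.37001 ≈ 1.3700 bits

D_KL(Q||P) = Σ Q(x) log₂(Q(x)/P(x))

Computing term by term:
  Q(1)·log₂(Q(1)/P(1)) = 0.2·log₂(0.2/0.0099) = 0.86729
  Q(2)·log₂(Q(2)/P(2)) = 0.2·log₂(0.2/0.0099) = 0.86729
  Q(3)·log₂(Q(3)/P(3)) = 0.2·log₂(0.2/0.1439) = 0.09499
  Q(4)·log₂(Q(4)/P(4)) = 0.2·log₂(0.2/0.0333) = 0.51728
  Q(5)·log₂(Q(5)/P(5)) = 0.2·log₂(0.2/0.803) = -0.40108

D_KL(Q||P) = 0.86729 + 0.86729 + 0.09499 + 0.51728 - 0.40108 = 1.94577 ≈ 1.9458 bits

These are NOT equal (difference: 0.5758 bits). KL divergence is asymmetric: D_KL(P||Q) ≠ D_KL(Q||P) in general.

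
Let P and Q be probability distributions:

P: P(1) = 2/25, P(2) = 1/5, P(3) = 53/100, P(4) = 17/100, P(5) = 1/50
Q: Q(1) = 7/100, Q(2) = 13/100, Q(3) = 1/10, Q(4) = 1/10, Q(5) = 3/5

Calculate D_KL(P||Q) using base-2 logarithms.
1.4469 bits

D_KL(P||Q) = Σ P(x) log₂(P(x)/Q(x))

Computing term by term:
  P(1)·log₂(P(1)/Q(1)) = (2/25)·log₂((2/25)/(7/100)) = 0.01541
  P(2)·log₂(P(2)/Q(2)) = (1/5)·log₂((1/5)/(13/100)) = 0.12430
  P(3)·log₂(P(3)/Q(3)) = (53/100)·log₂((53/100)/(1/10)) = 1.27518
  P(4)·log₂(P(4)/Q(4)) = (17/100)·log₂((17/100)/(1/10)) = 0.13014
  P(5)·log₂(P(5)/Q(5)) = (1/50)·log₂((1/50)/(3/5)) = -0.09814

D_KL(P||Q) = 0.01541 + 0.12430 + 1.27518 + 0.13014 - 0.09814 = 1.44689 ≈ 1.4469 bits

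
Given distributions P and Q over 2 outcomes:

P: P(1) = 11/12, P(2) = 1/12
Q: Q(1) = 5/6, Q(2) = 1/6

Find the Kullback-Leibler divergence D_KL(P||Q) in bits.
0.0427 bits

D_KL(P||Q) = Σ P(x) log₂(P(x)/Q(x))

Computing term by term:
  P(1)·log₂(P(1)/Q(1)) = (11/12)·log₂((11/12)/(5/6)) = 0.12604
  P(2)·log₂(P(2)/Q(2)) = (1/12)·log₂((1/12)/(1/6)) = -0.08333

D_KL(P||Q) = 0.12604 - 0.08333 = 0.04271 ≈ 0.0427 bits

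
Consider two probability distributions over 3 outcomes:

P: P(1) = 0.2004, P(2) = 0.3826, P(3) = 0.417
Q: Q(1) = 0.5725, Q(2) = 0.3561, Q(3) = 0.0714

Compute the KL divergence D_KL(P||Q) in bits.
0.7978 bits

D_KL(P||Q) = Σ P(x) log₂(P(x)/Q(x))

Computing term by term:
  P(1)·log₂(P(1)/Q(1)) = 0.2004·log₂(0.2004/0.5725) = -0.30348
  P(2)·log₂(P(2)/Q(2)) = 0.3826·log₂(0.3826/0.3561) = 0.03962
  P(3)·log₂(P(3)/Q(3)) = 0.417·log₂(0.417/0.0714) = 1.06170

D_KL(P||Q) = -0.30348 + 0.03962 + 1.06170 = 0.79784 ≈ 0.7978 bits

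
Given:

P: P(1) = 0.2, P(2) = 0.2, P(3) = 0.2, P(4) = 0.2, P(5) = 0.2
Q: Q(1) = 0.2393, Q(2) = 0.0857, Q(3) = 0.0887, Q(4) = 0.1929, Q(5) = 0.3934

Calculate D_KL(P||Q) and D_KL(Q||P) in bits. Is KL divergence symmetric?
D_KL(P||Q) = 0.2426 bits, D_KL(Q||P) = 0.2270 bits. No, KL divergence is not symmetric.

D_KL(P||Q) = Σ P(x) log₂(P(x)/Q(x))

Computing term by term:
  P(1)·log₂(P(1)/Q(1)) = 0.2·log₂(0.2/0.2393) = -0.05176
  P(2)·log₂(P(2)/Q(2)) = 0.2·log₂(0.2/0.0857) = 0.24453
  P(3)·log₂(P(3)/Q(3)) = 0.2·log₂(0.2/0.0887) = 0.23460
  P(4)·log₂(P(4)/Q(4)) = 0.2·log₂(0.2/0.1929) = 0.01043
  P(5)·log₂(P(5)/Q(5)) = 0.2·log₂(0.2/0.3934) = -0.19520

D_KL(P||Q) = -0.05176 + 0.24453 + 0.23460 + 0.01043 - 0.19520 = 0.24260 ≈ 0.2426 bits

D_KL(Q||P) = Σ Q(x) log₂(Q(x)/P(x))

Computing term by term:
  Q(1)·log₂(Q(1)/P(1)) = 0.2393·log₂(0.2393/0.2) = 0.06194
  Q(2)·log₂(Q(2)/P(2)) = 0.0857·log₂(0.0857/0.2) = -0.10478
  Q(3)·log₂(Q(3)/P(3)) = 0.0887·log₂(0.0887/0.2) = -0.10404
  Q(4)·log₂(Q(4)/P(4)) = 0.1929·log₂(0.1929/0.2) = -0.01006
  Q(5)·log₂(Q(5)/P(5)) = 0.3934·log₂(0.3934/0.2) = 0.38396

D_KL(Q||P) = 0.06194 - 0.10478 - 0.10404 - 0.01006 + 0.38396 = 0.22702 ≈ 0.2270 bits

These are NOT equal (difference: 0.0156 bits). KL divergence is asymmetric: D_KL(P||Q) ≠ D_KL(Q||P) in general.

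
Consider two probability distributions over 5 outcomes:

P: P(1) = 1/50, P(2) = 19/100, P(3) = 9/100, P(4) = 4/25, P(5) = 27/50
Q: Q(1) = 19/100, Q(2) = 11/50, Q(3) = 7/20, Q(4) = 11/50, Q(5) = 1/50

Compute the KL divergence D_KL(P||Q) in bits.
2.2126 bits

D_KL(P||Q) = Σ P(x) log₂(P(x)/Q(x))

Computing term by term:
  P(1)·log₂(P(1)/Q(1)) = (1/50)·log₂((1/50)/(19/100)) = -0.06496
  P(2)·log₂(P(2)/Q(2)) = (19/100)·log₂((19/100)/(11/50)) = -0.04019
  P(3)·log₂(P(3)/Q(3)) = (9/100)·log₂((9/100)/(7/20)) = -0.17634
  P(4)·log₂(P(4)/Q(4)) = (4/25)·log₂((4/25)/(11/50)) = -0.07351
  P(5)·log₂(P(5)/Q(5)) = (27/50)·log₂((27/50)/(1/50)) = 2.56764

D_KL(P||Q) = -0.06496 - 0.04019 - 0.17634 - 0.07351 + 2.56764 = 2.21264 ≈ 2.2126 bits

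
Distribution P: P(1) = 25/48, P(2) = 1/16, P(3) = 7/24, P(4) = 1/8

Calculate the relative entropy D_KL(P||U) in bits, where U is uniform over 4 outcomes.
0.3664 bits

U(i) = 1/4 for all i

D_KL(P||U) = Σ P(x) log₂(P(x) / (1/4))
           = Σ P(x) log₂(P(x)) + log₂(4)
           = log₂(4) - H(P)

H(P) = -Σ P(x) log₂(P(x)):
  -P(1)·log₂(P(1)) = -(25/48)·log₂(25/48) = 0.49016
  -P(2)·log₂(P(2)) = -(1/16)·log₂(1/16) = 0.25000
  -P(3)·log₂(P(3)) = -(7/24)·log₂(7/24) = 0.51847
  -P(4)·log₂(P(4)) = -(1/8)·log₂(1/8) = 0.37500
H(P) = 0.49016 + 0.25000 + 0.51847 + 0.37500 = 1.63363 bits

log₂(4) = 2.00000 bits

D_KL(P||U) = 2.00000 - 1.63363 = 0.36637 ≈ 0.3664 bits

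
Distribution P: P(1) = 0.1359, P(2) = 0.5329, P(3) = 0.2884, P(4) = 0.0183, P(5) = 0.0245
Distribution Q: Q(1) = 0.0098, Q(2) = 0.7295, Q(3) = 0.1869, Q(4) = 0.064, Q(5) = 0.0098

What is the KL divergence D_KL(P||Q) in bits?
0.4539 bits

D_KL(P||Q) = Σ P(x) log₂(P(x)/Q(x))

Computing term by term:
  P(1)·log₂(P(1)/Q(1)) = 0.1359·log₂(0.1359/0.0098) = 0.51555
  P(2)·log₂(P(2)/Q(2)) = 0.5329·log₂(0.5329/0.7295) = -0.24143
  P(3)·log₂(P(3)/Q(3)) = 0.2884·log₂(0.2884/0.1869) = 0.18048
  P(4)·log₂(P(4)/Q(4)) = 0.0183·log₂(0.0183/0.064) = -0.03305
  P(5)·log₂(P(5)/Q(5)) = 0.0245·log₂(0.0245/0.0098) = 0.03239

D_KL(P||Q) = 0.51555 - 0.24143 + 0.18048 - 0.03305 + 0.03239 = 0.45394 ≈ 0.4539 bits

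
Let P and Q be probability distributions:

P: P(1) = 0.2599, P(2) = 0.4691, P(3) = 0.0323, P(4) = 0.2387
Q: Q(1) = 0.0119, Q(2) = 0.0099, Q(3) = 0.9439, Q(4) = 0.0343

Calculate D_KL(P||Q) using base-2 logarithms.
4.2783 bits

D_KL(P||Q) = Σ P(x) log₂(P(x)/Q(x))

Computing term by term:
  P(1)·log₂(P(1)/Q(1)) = 0.2599·log₂(0.2599/0.0119) = 1.15628
  P(2)·log₂(P(2)/Q(2)) = 0.4691·log₂(0.4691/0.0099) = 2.61116
  P(3)·log₂(P(3)/Q(3)) = 0.0323·log₂(0.0323/0.9439) = -0.15727
  P(4)·log₂(P(4)/Q(4)) = 0.2387·log₂(0.2387/0.0343) = 0.66810

D_KL(P||Q) = 1.15628 + 2.61116 - 0.15727 + 0.66810 = 4.27827 ≈ 4.2783 bits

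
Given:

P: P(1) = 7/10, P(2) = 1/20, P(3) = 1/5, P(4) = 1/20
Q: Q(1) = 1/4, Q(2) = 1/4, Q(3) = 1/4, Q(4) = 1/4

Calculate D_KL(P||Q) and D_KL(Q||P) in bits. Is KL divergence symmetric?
D_KL(P||Q) = 0.7432 bits, D_KL(Q||P) = 0.8701 bits. No, KL divergence is not symmetric.

D_KL(P||Q) = Σ P(x) log₂(P(x)/Q(x))

Computing term by term:
  P(1)·log₂(P(1)/Q(1)) = (7/10)·log₂((7/10)/(1/4)) = 1.03980
  P(2)·log₂(P(2)/Q(2)) = (1/20)·log₂((1/20)/(1/4)) = -0.11610
  P(3)·log₂(P(3)/Q(3)) = (1/5)·log₂((1/5)/(1/4)) = -0.06439
  P(4)·log₂(P(4)/Q(4)) = (1/20)·log₂((1/20)/(1/4)) = -0.11610

D_KL(P||Q) = 1.03980 - 0.11610 - 0.06439 - 0.11610 = 0.74321 ≈ 0.7432 bits

D_KL(Q||P) = Σ Q(x) log₂(Q(x)/P(x))

Computing term by term:
  Q(1)·log₂(Q(1)/P(1)) = (1/4)·log₂((1/4)/(7/10)) = -0.37136
  Q(2)·log₂(Q(2)/P(2)) = (1/4)·log₂((1/4)/(1/20)) = 0.58048
  Q(3)·log₂(Q(3)/P(3)) = (1/4)·log₂((1/4)/(1/5)) = 0.08048
  Q(4)·log₂(Q(4)/P(4)) = (1/4)·log₂((1/4)/(1/20)) = 0.58048

D_KL(Q||P) = -0.37136 + 0.58048 + 0.08048 + 0.58048 = 0.87008 ≈ 0.8701 bits

These are NOT equal (difference: 0.1269 bits). KL divergence is asymmetric: D_KL(P||Q) ≠ D_KL(Q||P) in general.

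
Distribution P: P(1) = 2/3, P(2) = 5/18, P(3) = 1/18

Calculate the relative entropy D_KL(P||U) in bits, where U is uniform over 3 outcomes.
0.4500 bits

U(i) = 1/3 for all i

D_KL(P||U) = Σ P(x) log₂(P(x) / (1/3))
           = Σ P(x) log₂(P(x)) + log₂(3)
           = log₂(3) - H(P)

H(P) = -Σ P(x) log₂(P(x)):
  -P(1)·log₂(P(1)) = -(2/3)·log₂(2/3) = 0.38998
  -P(2)·log₂(P(2)) = -(5/18)·log₂(5/18) = 0.51333
  -P(3)·log₂(P(3)) = -(1/18)·log₂(1/18) = 0.23166
H(P) = 0.38998 + 0.51333 + 0.23166 = 1.13497 bits

log₂(3) = 1.58496 bits

D_KL(P||U) = 1.58496 - 1.13497 = 0.44999 ≈ 0.4500 bits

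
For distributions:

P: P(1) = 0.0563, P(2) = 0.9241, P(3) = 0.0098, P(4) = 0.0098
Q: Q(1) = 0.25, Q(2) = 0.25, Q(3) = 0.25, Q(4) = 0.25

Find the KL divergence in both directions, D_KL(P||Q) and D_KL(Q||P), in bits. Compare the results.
D_KL(P||Q) = 1.5303 bits, D_KL(Q||P) = 2.4027 bits. D_KL(Q||P) is larger than D_KL(P||Q) by 0.8724 bits; the two directions differ.

D_KL(P||Q) = Σ P(x) log₂(P(x)/Q(x))

Computing term by term:
  P(1)·log₂(P(1)/Q(1)) = 0.0563·log₂(0.0563/0.25) = -0.12109
  P(2)·log₂(P(2)/Q(2)) = 0.9241·log₂(0.9241/0.25) = 1.74296
  P(3)·log₂(P(3)/Q(3)) = 0.0098·log₂(0.0098/0.25) = -0.04580
  P(4)·log₂(P(4)/Q(4)) = 0.0098·log₂(0.0098/0.25) = -0.04580

D_KL(P||Q) = -0.12109 + 1.74296 - 0.04580 - 0.04580 = 1.53027 ≈ 1.5303 bits

D_KL(Q||P) = Σ Q(x) log₂(Q(x)/P(x))

Computing term by term:
  Q(1)·log₂(Q(1)/P(1)) = 0.25·log₂(0.25/0.0563) = 0.53768
  Q(2)·log₂(Q(2)/P(2)) = 0.25·log₂(0.25/0.9241) = -0.47153
  Q(3)·log₂(Q(3)/P(3)) = 0.25·log₂(0.25/0.0098) = 1.16825
  Q(4)·log₂(Q(4)/P(4)) = 0.25·log₂(0.25/0.0098) = 1.16825

D_KL(Q||P) = 0.53768 - 0.47153 + 1.16825 + 1.16825 = 2.40265 ≈ 2.4027 bits

These are NOT equal (difference: 0.8724 bits). KL divergence is asymmetric: D_KL(P||Q) ≠ D_KL(Q||P) in general.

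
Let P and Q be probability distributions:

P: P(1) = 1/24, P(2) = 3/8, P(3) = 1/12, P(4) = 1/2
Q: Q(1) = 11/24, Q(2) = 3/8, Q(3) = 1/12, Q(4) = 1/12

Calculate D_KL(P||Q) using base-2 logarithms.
1.1483 bits

D_KL(P||Q) = Σ P(x) log₂(P(x)/Q(x))

Computing term by term:
  P(1)·log₂(P(1)/Q(1)) = (1/24)·log₂((1/24)/(11/24)) = -0.14414
  P(2)·log₂(P(2)/Q(2)) = (3/8)·log₂((3/8)/(3/8)) = 0.00000
  P(3)·log₂(P(3)/Q(3)) = (1/12)·log₂((1/12)/(1/12)) = 0.00000
  P(4)·log₂(P(4)/Q(4)) = (1/2)·log₂((1/2)/(1/12)) = 1.29248

D_KL(P||Q) = -0.14414 + 0.00000 + 0.00000 + 1.29248 = 1.14834 ≈ 1.1483 bits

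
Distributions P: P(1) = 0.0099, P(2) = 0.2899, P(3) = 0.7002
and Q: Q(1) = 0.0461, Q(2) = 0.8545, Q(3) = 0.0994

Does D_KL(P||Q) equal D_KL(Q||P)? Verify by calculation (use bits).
D_KL(P||Q) = 1.4980 bits, D_KL(Q||P) = 1.1550 bits. No — D_KL(P||Q) ≠ D_KL(Q||P) for this pair.

D_KL(P||Q) = Σ P(x) log₂(P(x)/Q(x))

Computing term by term:
  P(1)·log₂(P(1)/Q(1)) = 0.0099·log₂(0.0099/0.0461) = -0.02197
  P(2)·log₂(P(2)/Q(2)) = 0.2899·log₂(0.2899/0.8545) = -0.45211
  P(3)·log₂(P(3)/Q(3)) = 0.7002·log₂(0.7002/0.0994) = 1.97208

D_KL(P||Q) = -0.02197 - 0.45211 + 1.97208 = 1.49800 ≈ 1.4980 bits

D_KL(Q||P) = Σ Q(x) log₂(Q(x)/P(x))

Computing term by term:
  Q(1)·log₂(Q(1)/P(1)) = 0.0461·log₂(0.0461/0.0099) = 0.10231
  Q(2)·log₂(Q(2)/P(2)) = 0.8545·log₂(0.8545/0.2899) = 1.33261
  Q(3)·log₂(Q(3)/P(3)) = 0.0994·log₂(0.0994/0.7002) = -0.27996

D_KL(Q||P) = 0.10231 + 1.33261 - 0.27996 = 1.15496 ≈ 1.1550 bits

These are NOT equal (difference: 0.3430 bits). KL divergence is asymmetric: D_KL(P||Q) ≠ D_KL(Q||P) in general.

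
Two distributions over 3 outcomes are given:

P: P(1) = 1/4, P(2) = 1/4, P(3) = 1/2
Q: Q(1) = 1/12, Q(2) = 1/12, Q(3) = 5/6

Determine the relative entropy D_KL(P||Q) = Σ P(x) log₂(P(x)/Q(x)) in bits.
0.4240 bits

D_KL(P||Q) = Σ P(x) log₂(P(x)/Q(x))

Computing term by term:
  P(1)·log₂(P(1)/Q(1)) = (1/4)·log₂((1/4)/(1/12)) = 0.39624
  P(2)·log₂(P(2)/Q(2)) = (1/4)·log₂((1/4)/(1/12)) = 0.39624
  P(3)·log₂(P(3)/Q(3)) = (1/2)·log₂((1/2)/(5/6)) = -0.36848

D_KL(P||Q) = 0.39624 + 0.39624 - 0.36848 = 0.42400 ≈ 0.4240 bits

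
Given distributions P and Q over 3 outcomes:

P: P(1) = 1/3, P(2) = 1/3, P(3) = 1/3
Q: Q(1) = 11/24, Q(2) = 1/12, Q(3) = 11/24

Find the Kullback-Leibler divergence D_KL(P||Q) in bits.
0.3604 bits

D_KL(P||Q) = Σ P(x) log₂(P(x)/Q(x))

Computing term by term:
  P(1)·log₂(P(1)/Q(1)) = (1/3)·log₂((1/3)/(11/24)) = -0.15314
  P(2)·log₂(P(2)/Q(2)) = (1/3)·log₂((1/3)/(1/12)) = 0.66667
  P(3)·log₂(P(3)/Q(3)) = (1/3)·log₂((1/3)/(11/24)) = -0.15314

D_KL(P||Q) = -0.15314 + 0.66667 - 0.15314 = 0.36039 ≈ 0.3604 bits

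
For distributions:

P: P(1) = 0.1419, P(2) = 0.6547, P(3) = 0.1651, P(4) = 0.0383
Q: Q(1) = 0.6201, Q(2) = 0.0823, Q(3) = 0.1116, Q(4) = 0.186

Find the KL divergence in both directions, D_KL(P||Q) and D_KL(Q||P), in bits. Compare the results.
D_KL(P||Q) = 1.6628 bits, D_KL(Q||P) = 1.4341 bits. D_KL(P||Q) is larger than D_KL(Q||P) by 0.2287 bits; the two directions differ.

D_KL(P||Q) = Σ P(x) log₂(P(x)/Q(x))

Computing term by term:
  P(1)·log₂(P(1)/Q(1)) = 0.1419·log₂(0.1419/0.6201) = -0.30191
  P(2)·log₂(P(2)/Q(2)) = 0.6547·log₂(0.6547/0.0823) = 1.95878
  P(3)·log₂(P(3)/Q(3)) = 0.1651·log₂(0.1651/0.1116) = 0.09328
  P(4)·log₂(P(4)/Q(4)) = 0.0383·log₂(0.0383/0.186) = -0.08732

D_KL(P||Q) = -0.30191 + 1.95878 + 0.09328 - 0.08732 = 1.66283 ≈ 1.6628 bits

D_KL(Q||P) = Σ Q(x) log₂(Q(x)/P(x))

Computing term by term:
  Q(1)·log₂(Q(1)/P(1)) = 0.6201·log₂(0.6201/0.1419) = 1.31934
  Q(2)·log₂(Q(2)/P(2)) = 0.0823·log₂(0.0823/0.6547) = -0.24623
  Q(3)·log₂(Q(3)/P(3)) = 0.1116·log₂(0.1116/0.1651) = -0.06305
  Q(4)·log₂(Q(4)/P(4)) = 0.186·log₂(0.186/0.0383) = 0.42406

D_KL(Q||P) = 1.31934 - 0.24623 - 0.06305 + 0.42406 = 1.43412 ≈ 1.4341 bits

These are NOT equal (difference: 0.2287 bits). KL divergence is asymmetric: D_KL(P||Q) ≠ D_KL(Q||P) in general.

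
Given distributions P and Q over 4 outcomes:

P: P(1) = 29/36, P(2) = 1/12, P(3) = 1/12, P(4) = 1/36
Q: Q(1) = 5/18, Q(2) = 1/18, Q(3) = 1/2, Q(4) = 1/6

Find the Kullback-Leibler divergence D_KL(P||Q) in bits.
0.9989 bits

D_KL(P||Q) = Σ P(x) log₂(P(x)/Q(x))

Computing term by term:
  P(1)·log₂(P(1)/Q(1)) = (29/36)·log₂((29/36)/(5/18)) = 1.23738
  P(2)·log₂(P(2)/Q(2)) = (1/12)·log₂((1/12)/(1/18)) = 0.04875
  P(3)·log₂(P(3)/Q(3)) = (1/12)·log₂((1/12)/(1/2)) = -0.21541
  P(4)·log₂(P(4)/Q(4)) = (1/36)·log₂((1/36)/(1/6)) = -0.07180

D_KL(P||Q) = 1.23738 + 0.04875 - 0.21541 - 0.07180 = 0.99892 ≈ 0.9989 bits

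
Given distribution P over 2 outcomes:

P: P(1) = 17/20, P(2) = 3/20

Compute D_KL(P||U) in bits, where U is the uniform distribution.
0.3902 bits

U(i) = 1/2 for all i

D_KL(P||U) = Σ P(x) log₂(P(x) / (1/2))
           = Σ P(x) log₂(P(x)) + log₂(2)
           = log₂(2) - H(P)

H(P) = -Σ P(x) log₂(P(x)):
  -P(1)·log₂(P(1)) = -(17/20)·log₂(17/20) = 0.19930
  -P(2)·log₂(P(2)) = -(3/20)·log₂(3/20) = 0.41054
H(P) = 0.19930 + 0.41054 = 0.60984 bits

log₂(2) = 1.00000 bits

D_KL(P||U) = 1.00000 - 0.60984 = 0.39016 ≈ 0.3902 bits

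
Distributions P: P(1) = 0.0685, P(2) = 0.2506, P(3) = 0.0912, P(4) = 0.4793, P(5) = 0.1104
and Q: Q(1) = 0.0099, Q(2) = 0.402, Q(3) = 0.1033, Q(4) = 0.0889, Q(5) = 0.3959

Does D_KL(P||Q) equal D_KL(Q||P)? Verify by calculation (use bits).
D_KL(P||Q) = 0.9655 bits, D_KL(Q||P) = 0.7783 bits. No — D_KL(P||Q) ≠ D_KL(Q||P) for this pair.

D_KL(P||Q) = Σ P(x) log₂(P(x)/Q(x))

Computing term by term:
  P(1)·log₂(P(1)/Q(1)) = 0.0685·log₂(0.0685/0.0099) = 0.19116
  P(2)·log₂(P(2)/Q(2)) = 0.2506·log₂(0.2506/0.402) = -0.17086
  P(3)·log₂(P(3)/Q(3)) = 0.0912·log₂(0.0912/0.1033) = -0.01639
  P(4)·log₂(P(4)/Q(4)) = 0.4793·log₂(0.4793/0.0889) = 1.16502
  P(5)·log₂(P(5)/Q(5)) = 0.1104·log₂(0.1104/0.3959) = -0.20340

D_KL(P||Q) = 0.19116 - 0.17086 - 0.01639 + 1.16502 - 0.20340 = 0.96553 ≈ 0.9655 bits

D_KL(Q||P) = Σ Q(x) log₂(Q(x)/P(x))

Computing term by term:
  Q(1)·log₂(Q(1)/P(1)) = 0.0099·log₂(0.0099/0.0685) = -0.02763
  Q(2)·log₂(Q(2)/P(2)) = 0.402·log₂(0.402/0.2506) = 0.27409
  Q(3)·log₂(Q(3)/P(3)) = 0.1033·log₂(0.1033/0.0912) = 0.01857
  Q(4)·log₂(Q(4)/P(4)) = 0.0889·log₂(0.0889/0.4793) = -0.21609
  Q(5)·log₂(Q(5)/P(5)) = 0.3959·log₂(0.3959/0.1104) = 0.72940

D_KL(Q||P) = -0.02763 + 0.27409 + 0.01857 - 0.21609 + 0.72940 = 0.77834 ≈ 0.7783 bits

These are NOT equal (difference: 0.1872 bits). KL divergence is asymmetric: D_KL(P||Q) ≠ D_KL(Q||P) in general.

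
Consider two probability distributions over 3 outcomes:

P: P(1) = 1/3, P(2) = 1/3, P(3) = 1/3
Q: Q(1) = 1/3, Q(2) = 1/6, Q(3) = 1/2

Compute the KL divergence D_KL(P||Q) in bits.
0.1383 bits

D_KL(P||Q) = Σ P(x) log₂(P(x)/Q(x))

Computing term by term:
  P(1)·log₂(P(1)/Q(1)) = (1/3)·log₂((1/3)/(1/3)) = 0.00000
  P(2)·log₂(P(2)/Q(2)) = (1/3)·log₂((1/3)/(1/6)) = 0.33333
  P(3)·log₂(P(3)/Q(3)) = (1/3)·log₂((1/3)/(1/2)) = -0.19499

D_KL(P||Q) = 0.00000 + 0.33333 - 0.19499 = 0.13834 ≈ 0.1383 bits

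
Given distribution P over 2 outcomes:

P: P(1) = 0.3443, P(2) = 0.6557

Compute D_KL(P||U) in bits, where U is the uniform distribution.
0.0711 bits

U(i) = 1/2 for all i

D_KL(P||U) = Σ P(x) log₂(P(x) / (1/2))
           = Σ P(x) log₂(P(x)) + log₂(2)
           = log₂(2) - H(P)

H(P) = -Σ P(x) log₂(P(x)):
  -P(1)·log₂(P(1)) = -(0.3443)·log₂(0.3443) = 0.52962
  -P(2)·log₂(P(2)) = -(0.6557)·log₂(0.6557) = 0.39925
H(P) = 0.52962 + 0.39925 = 0.92887 bits

log₂(2) = 1.00000 bits

D_KL(P||U) = 1.00000 - 0.92887 = 0.07113 ≈ 0.0711 bits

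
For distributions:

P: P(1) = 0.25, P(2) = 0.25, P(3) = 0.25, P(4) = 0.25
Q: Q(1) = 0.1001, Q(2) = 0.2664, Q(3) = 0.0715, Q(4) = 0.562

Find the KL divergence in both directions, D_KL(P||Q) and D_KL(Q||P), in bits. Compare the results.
D_KL(P||Q) = 0.4665 bits, D_KL(Q||P) = 0.4199 bits. D_KL(P||Q) is larger than D_KL(Q||P) by 0.0466 bits; the two directions differ.

D_KL(P||Q) = Σ P(x) log₂(P(x)/Q(x))

Computing term by term:
  P(1)·log₂(P(1)/Q(1)) = 0.25·log₂(0.25/0.1001) = 0.33012
  P(2)·log₂(P(2)/Q(2)) = 0.25·log₂(0.25/0.2664) = -0.02292
  P(3)·log₂(P(3)/Q(3)) = 0.25·log₂(0.25/0.0715) = 0.45148
  P(4)·log₂(P(4)/Q(4)) = 0.25·log₂(0.25/0.562) = -0.29216

D_KL(P||Q) = 0.33012 - 0.02292 + 0.45148 - 0.29216 = 0.46652 ≈ 0.4665 bits

D_KL(Q||P) = Σ Q(x) log₂(Q(x)/P(x))

Computing term by term:
  Q(1)·log₂(Q(1)/P(1)) = 0.1001·log₂(0.1001/0.25) = -0.13218
  Q(2)·log₂(Q(2)/P(2)) = 0.2664·log₂(0.2664/0.25) = 0.02442
  Q(3)·log₂(Q(3)/P(3)) = 0.0715·log₂(0.0715/0.25) = -0.12912
  Q(4)·log₂(Q(4)/P(4)) = 0.562·log₂(0.562/0.25) = 0.65678

D_KL(Q||P) = -0.13218 + 0.02442 - 0.12912 + 0.65678 = 0.41990 ≈ 0.4199 bits

These are NOT equal (difference: 0.0466 bits). KL divergence is asymmetric: D_KL(P||Q) ≠ D_KL(Q||P) in general.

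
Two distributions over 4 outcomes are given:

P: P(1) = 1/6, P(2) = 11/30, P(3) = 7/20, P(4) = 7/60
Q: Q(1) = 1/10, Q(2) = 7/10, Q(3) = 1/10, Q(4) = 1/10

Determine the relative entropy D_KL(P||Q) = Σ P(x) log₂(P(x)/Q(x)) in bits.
0.4393 bits

D_KL(P||Q) = Σ P(x) log₂(P(x)/Q(x))

Computing term by term:
  P(1)·log₂(P(1)/Q(1)) = (1/6)·log₂((1/6)/(1/10)) = 0.12283
  P(2)·log₂(P(2)/Q(2)) = (11/30)·log₂((11/30)/(7/10)) = -0.34206
  P(3)·log₂(P(3)/Q(3)) = (7/20)·log₂((7/20)/(1/10)) = 0.63257
  P(4)·log₂(P(4)/Q(4)) = (7/60)·log₂((7/60)/(1/10)) = 0.02595

D_KL(P||Q) = 0.12283 - 0.34206 + 0.63257 + 0.02595 = 0.43929 ≈ 0.4393 bits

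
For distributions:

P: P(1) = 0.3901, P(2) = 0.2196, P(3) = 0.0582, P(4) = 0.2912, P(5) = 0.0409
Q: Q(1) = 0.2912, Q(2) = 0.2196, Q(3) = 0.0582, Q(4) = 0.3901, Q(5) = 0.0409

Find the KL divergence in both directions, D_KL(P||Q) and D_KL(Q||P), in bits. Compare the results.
D_KL(P||Q) = 0.0417 bits, D_KL(Q||P) = 0.0417 bits. The two directions give exactly the same value for this pair.

D_KL(P||Q) = Σ P(x) log₂(P(x)/Q(x))

Computing term by term:
  P(1)·log₂(P(1)/Q(1)) = 0.3901·log₂(0.3901/0.2912) = 0.16456
  P(2)·log₂(P(2)/Q(2)) = 0.2196·log₂(0.2196/0.2196) = 0.00000
  P(3)·log₂(P(3)/Q(3)) = 0.0582·log₂(0.0582/0.0582) = 0.00000
  P(4)·log₂(P(4)/Q(4)) = 0.2912·log₂(0.2912/0.3901) = -0.12284
  P(5)·log₂(P(5)/Q(5)) = 0.0409·log₂(0.0409/0.0409) = 0.00000

D_KL(P||Q) = 0.16456 + 0.00000 + 0.00000 - 0.12284 + 0.00000 = 0.04172 ≈ 0.0417 bits

D_KL(Q||P) = Σ Q(x) log₂(Q(x)/P(x))

Computing term by term:
  Q(1)·log₂(Q(1)/P(1)) = 0.2912·log₂(0.2912/0.3901) = -0.12284
  Q(2)·log₂(Q(2)/P(2)) = 0.2196·log₂(0.2196/0.2196) = 0.00000
  Q(3)·log₂(Q(3)/P(3)) = 0.0582·log₂(0.0582/0.0582) = 0.00000
  Q(4)·log₂(Q(4)/P(4)) = 0.3901·log₂(0.3901/0.2912) = 0.16456
  Q(5)·log₂(Q(5)/P(5)) = 0.0409·log₂(0.0409/0.0409) = 0.00000

D_KL(Q||P) = -0.12284 + 0.00000 + 0.00000 + 0.16456 + 0.00000 = 0.04172 ≈ 0.0417 bits

These ARE equal here. Q is P with outcomes relabeled (Q(1) = P(4), Q(4) = P(1)) by a relabeling that is its own inverse, so the two sums contain exactly the same terms in a different order. This is a special case — KL divergence is not symmetric in general: D_KL(P||Q) ≠ D_KL(Q||P) for most P, Q.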